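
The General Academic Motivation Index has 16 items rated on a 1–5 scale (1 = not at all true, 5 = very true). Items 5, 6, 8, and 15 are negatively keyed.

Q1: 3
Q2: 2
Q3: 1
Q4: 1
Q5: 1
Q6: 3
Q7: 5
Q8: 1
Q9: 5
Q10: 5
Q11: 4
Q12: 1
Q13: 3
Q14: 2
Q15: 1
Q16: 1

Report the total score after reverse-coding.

51

Raw sum = 39. Negatively keyed items: 5, 6, 8, 15; their raw sum = 6.
Each reversal replaces raw with 6 − raw, changing the total by 6 − 2·raw per item.
Total = 39 + 4·6 − 2·6 = 39 + 24 − 12 = 51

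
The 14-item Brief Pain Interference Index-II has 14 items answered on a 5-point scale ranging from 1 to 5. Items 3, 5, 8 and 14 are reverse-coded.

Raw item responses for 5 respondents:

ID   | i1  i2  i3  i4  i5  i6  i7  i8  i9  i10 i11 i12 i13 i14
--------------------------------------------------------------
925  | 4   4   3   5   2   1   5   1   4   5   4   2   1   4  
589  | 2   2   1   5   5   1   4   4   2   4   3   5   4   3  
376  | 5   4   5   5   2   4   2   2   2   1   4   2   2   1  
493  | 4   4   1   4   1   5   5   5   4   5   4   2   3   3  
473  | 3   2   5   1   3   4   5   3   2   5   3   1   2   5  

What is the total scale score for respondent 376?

Respondent 376 raw: 5, 4, 5, 5, 2, 4, 2, 2, 2, 1, 4, 2, 2, 1.
Reverse-coded (on a 1–5 scale, reversed = 6 − raw):
  item 1: 5
  item 2: 4
  item 3: 6 − 5 = 1
  item 4: 5
  item 5: 6 − 2 = 4
  item 6: 4
  item 7: 2
  item 8: 6 − 2 = 4
  item 9: 2
  item 10: 1
  item 11: 4
  item 12: 2
  item 13: 2
  item 14: 6 − 1 = 5
Sum = 5 + 4 + 1 + 5 + 4 + 4 + 2 + 4 + 2 + 1 + 4 + 2 + 2 + 5 = 45

45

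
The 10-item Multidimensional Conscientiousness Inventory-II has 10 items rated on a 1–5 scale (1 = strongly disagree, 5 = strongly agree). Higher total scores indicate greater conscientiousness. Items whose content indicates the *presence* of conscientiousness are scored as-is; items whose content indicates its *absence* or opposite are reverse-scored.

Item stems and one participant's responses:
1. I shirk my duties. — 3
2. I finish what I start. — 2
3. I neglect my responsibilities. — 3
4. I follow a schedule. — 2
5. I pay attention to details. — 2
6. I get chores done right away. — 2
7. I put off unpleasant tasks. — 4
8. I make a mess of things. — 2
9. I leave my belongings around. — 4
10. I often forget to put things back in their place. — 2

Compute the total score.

26

Items 1, 3, 7, 8, 9, 10 describe the absence/opposite of conscientiousness → reverse-score.
on a 1–5 scale, reversed = 6 − raw.
  item 1: 6 − 3 = 3
  item 2: 2
  item 3: 6 − 3 = 3
  item 4: 2
  item 5: 2
  item 6: 2
  item 7: 6 − 4 = 2
  item 8: 6 − 2 = 4
  item 9: 6 − 4 = 2
  item 10: 6 − 2 = 4
Total = 3 + 2 + 3 + 2 + 2 + 2 + 2 + 4 + 2 + 4 = 26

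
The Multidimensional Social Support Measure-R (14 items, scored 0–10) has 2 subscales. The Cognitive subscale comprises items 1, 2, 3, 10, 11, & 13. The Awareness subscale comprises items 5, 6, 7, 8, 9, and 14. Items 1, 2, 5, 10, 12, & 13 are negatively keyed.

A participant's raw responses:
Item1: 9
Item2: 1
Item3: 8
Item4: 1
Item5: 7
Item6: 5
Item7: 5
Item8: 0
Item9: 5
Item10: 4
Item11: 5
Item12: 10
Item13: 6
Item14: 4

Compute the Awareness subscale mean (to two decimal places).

3.67

Awareness items: 5, 6, 7, 8, 9, 14.
Of these, item 5 is negatively keyed; reverse-coded value = 10 − response.
  item 5: 10 − 7 = 3
  item 6: 5
  item 7: 5
  item 8: 0
  item 9: 5
  item 14: 4
Sum = 3 + 5 + 5 + 0 + 5 + 4 = 22
Mean = 22 / 6 = 3.67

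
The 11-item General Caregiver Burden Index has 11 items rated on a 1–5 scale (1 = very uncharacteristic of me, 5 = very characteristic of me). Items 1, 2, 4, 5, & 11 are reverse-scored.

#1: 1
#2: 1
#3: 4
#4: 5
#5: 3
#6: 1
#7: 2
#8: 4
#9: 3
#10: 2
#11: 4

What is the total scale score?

Apply reverse scoring (reversed = (1+5) − raw = 6 − raw):
  item 1: 6 − 1 = 5
  item 2: 6 − 1 = 5
  item 4: 6 − 5 = 1
  item 5: 6 − 3 = 3
  item 11: 6 − 4 = 2
After reverse-coding: 5, 5, 4, 1, 3, 1, 2, 4, 3, 2, 2
Total = 5 + 5 + 4 + 1 + 3 + 1 + 2 + 4 + 3 + 2 + 2 = 32

32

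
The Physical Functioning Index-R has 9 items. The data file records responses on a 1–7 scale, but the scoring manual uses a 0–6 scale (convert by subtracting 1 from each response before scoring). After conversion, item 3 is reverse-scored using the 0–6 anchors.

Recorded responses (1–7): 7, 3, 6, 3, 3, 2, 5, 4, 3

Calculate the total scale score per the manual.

23

Convert to 0–6: 6, 2, 5, 2, 2, 1, 4, 3, 2
Reverse-coded (reversed = (0+6) − raw = 6 − raw):
  item 3: 6 − 5 = 1
Scored: 6, 2, 1, 2, 2, 1, 4, 3, 2
Total = 23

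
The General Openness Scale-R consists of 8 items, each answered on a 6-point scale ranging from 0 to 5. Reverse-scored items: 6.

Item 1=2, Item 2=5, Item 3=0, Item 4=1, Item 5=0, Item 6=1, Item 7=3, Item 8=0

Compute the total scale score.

Reversing item 6 with 5 − raw:
Total = 2 + 5 + 0 + 1 + 0 + (5−1) + 3 + 0
      = 2 + 5 + 0 + 1 + 0 + 4 + 3 + 0 = 15

15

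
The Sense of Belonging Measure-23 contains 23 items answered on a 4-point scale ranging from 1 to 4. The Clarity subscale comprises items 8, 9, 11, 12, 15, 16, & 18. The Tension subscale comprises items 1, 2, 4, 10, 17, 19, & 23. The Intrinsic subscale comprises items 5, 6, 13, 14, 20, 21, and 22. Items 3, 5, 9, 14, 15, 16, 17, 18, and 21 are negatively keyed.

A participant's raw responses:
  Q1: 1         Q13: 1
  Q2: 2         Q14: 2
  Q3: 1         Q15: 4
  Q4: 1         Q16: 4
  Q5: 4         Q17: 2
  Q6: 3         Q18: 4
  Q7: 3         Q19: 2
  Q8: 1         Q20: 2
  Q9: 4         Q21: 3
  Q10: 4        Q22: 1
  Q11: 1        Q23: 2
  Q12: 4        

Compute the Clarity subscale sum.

Clarity items: 8, 9, 11, 12, 15, 16, 18.
Of these, items 9, 15, 16, and 18 are negatively keyed; on a 1–4 scale, reversed = 5 − raw.
  item 8: 1
  item 9: 5 − 4 = 1
  item 11: 1
  item 12: 4
  item 15: 5 − 4 = 1
  item 16: 5 − 4 = 1
  item 18: 5 − 4 = 1
Sum = 1 + 1 + 1 + 4 + 1 + 1 + 1 = 10

10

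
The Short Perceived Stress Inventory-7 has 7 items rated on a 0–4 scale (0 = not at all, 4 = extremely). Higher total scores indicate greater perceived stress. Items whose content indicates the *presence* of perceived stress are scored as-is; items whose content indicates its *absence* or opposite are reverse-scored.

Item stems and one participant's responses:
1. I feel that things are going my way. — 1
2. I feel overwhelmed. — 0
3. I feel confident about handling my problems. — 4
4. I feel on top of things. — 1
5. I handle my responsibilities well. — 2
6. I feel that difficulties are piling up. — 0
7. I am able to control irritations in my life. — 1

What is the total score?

11

Items 1, 3, 4, 5, 7 describe the absence/opposite of perceived stress → reverse-score.
reversed = (0+4) − raw = 4 − raw.
  item 1: 4 − 1 = 3
  item 2: 0
  item 3: 4 − 4 = 0
  item 4: 4 − 1 = 3
  item 5: 4 − 2 = 2
  item 6: 0
  item 7: 4 − 1 = 3
Total = 3 + 0 + 0 + 3 + 2 + 0 + 3 = 11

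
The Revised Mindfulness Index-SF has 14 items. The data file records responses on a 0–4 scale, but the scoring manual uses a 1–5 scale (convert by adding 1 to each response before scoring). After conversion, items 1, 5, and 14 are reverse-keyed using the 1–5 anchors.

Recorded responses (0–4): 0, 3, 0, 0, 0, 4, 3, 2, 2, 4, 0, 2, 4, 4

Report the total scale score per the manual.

46

Convert to 1–5: 1, 4, 1, 1, 1, 5, 4, 3, 3, 5, 1, 3, 5, 5
Reverse-coded (on a 1–5 scale, reversed = 6 − raw):
  item 1: 6 − 1 = 5
  item 5: 6 − 1 = 5
  item 14: 6 − 5 = 1
Scored: 5, 4, 1, 1, 5, 5, 4, 3, 3, 5, 1, 3, 5, 1
Total = 46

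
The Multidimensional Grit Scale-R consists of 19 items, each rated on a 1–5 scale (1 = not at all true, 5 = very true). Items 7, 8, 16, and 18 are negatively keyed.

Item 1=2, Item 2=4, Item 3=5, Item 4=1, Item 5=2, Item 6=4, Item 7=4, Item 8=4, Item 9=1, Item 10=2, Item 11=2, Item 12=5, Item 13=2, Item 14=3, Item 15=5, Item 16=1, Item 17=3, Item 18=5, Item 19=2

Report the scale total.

53

Reverse-coded items (reverse-coded value = 6 − response):
  item 7: 6 − 4 = 2
  item 8: 6 − 4 = 2
  item 16: 6 − 1 = 5
  item 18: 6 − 5 = 1
Scored items: 2, 4, 5, 1, 2, 4, 2, 2, 1, 2, 2, 5, 2, 3, 5, 5, 3, 1, 2
Total = 2 + 4 + 5 + 1 + 2 + 4 + 2 + 2 + 1 + 2 + 2 + 5 + 2 + 3 + 5 + 5 + 3 + 1 + 2 = 53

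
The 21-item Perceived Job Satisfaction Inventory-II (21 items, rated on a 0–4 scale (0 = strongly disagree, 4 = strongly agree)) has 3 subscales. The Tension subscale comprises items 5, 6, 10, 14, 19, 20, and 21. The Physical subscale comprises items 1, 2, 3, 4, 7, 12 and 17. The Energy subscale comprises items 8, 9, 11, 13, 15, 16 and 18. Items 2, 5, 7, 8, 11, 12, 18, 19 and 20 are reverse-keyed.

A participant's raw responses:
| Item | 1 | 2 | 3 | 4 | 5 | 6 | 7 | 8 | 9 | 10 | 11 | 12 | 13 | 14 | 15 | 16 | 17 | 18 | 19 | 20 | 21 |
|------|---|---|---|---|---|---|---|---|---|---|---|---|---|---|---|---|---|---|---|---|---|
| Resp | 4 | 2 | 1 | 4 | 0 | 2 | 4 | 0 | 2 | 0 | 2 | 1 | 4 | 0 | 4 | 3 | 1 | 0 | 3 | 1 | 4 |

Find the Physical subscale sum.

15

Physical items: 1, 2, 3, 4, 7, 12, 17.
Of these, items 2, 7 and 12 are reverse-keyed; on a 0–4 scale, reversed = 4 − raw.
  item 1: 4
  item 2: 4 − 2 = 2
  item 3: 1
  item 4: 4
  item 7: 4 − 4 = 0
  item 12: 4 − 1 = 3
  item 17: 1
Sum = 4 + 2 + 1 + 4 + 0 + 3 + 1 = 15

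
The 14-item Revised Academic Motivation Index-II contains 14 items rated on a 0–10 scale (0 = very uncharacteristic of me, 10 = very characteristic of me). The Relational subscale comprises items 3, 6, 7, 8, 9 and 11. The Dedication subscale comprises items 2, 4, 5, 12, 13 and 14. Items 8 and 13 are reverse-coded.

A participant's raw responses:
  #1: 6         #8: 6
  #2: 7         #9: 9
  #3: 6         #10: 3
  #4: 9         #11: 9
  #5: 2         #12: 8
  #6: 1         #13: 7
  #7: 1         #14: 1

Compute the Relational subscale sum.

30

Relational items: 3, 6, 7, 8, 9, 11.
Of these, item 8 is reverse-coded; on a 0–10 scale, reversed = 10 − raw.
  item 3: 6
  item 6: 1
  item 7: 1
  item 8: 10 − 6 = 4
  item 9: 9
  item 11: 9
Sum = 6 + 1 + 1 + 4 + 9 + 9 = 30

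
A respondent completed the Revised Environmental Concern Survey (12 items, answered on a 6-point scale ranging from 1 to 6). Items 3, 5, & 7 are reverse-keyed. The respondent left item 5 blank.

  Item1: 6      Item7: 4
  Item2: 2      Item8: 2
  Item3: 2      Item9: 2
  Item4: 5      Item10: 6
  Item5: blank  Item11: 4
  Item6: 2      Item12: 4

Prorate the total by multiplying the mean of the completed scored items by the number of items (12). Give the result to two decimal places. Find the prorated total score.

Reverse-coded (on a 1–6 scale, reversed = 7 − raw):
  item 3: 7 − 2 = 5
  item 7: 7 − 4 = 3
Completed scored items (11 of 12): 6, 2, 5, 5, 2, 3, 2, 2, 6, 4, 4; sum = 41.
Person mean = 41 / 11 ≈ 3.7273
Prorated total = (41 / 11) × 12 = 44.73 (to 2 dp)

44.73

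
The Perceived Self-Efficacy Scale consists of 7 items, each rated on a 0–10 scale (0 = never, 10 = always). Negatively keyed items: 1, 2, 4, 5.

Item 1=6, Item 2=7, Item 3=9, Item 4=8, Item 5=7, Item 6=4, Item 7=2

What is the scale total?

27

Raw sum = 43. Negatively keyed items: 1, 2, 4, 5; their raw sum = 28.
Each reversal replaces raw with 10 − raw, changing the total by 10 − 2·raw per item.
Total = 43 + 4·10 − 2·28 = 43 + 40 − 56 = 27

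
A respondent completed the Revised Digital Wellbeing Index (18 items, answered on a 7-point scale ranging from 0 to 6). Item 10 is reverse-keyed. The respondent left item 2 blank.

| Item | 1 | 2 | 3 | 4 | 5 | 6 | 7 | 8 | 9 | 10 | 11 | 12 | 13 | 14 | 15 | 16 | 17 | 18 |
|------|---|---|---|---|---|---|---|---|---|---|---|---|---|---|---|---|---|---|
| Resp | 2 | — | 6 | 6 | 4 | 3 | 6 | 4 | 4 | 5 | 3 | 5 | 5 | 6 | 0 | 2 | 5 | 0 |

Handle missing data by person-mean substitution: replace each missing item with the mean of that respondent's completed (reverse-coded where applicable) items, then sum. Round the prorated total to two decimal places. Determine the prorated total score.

Reverse-coded (reverse-coded value = 6 − response):
  item 10: 6 − 5 = 1
Completed scored items (17 of 18): 2, 6, 6, 4, 3, 6, 4, 4, 1, 3, 5, 5, 6, 0, 2, 5, 0; sum = 62.
Person mean = 62 / 17 ≈ 3.6471
Prorated total = (62 / 17) × 18 = 65.65 (to 2 dp)

65.65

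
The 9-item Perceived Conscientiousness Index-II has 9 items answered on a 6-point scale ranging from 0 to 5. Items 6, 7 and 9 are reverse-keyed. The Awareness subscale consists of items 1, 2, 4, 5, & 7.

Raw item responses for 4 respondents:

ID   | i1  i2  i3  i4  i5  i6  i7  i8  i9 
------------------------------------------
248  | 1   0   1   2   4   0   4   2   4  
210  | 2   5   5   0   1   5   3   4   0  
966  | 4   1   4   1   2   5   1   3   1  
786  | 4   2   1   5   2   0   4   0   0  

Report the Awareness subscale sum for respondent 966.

12

Respondent 966 raw: 4, 1, 4, 1, 2, 5, 1, 3, 1.
Awareness items: 1, 2, 4, 5, 7.
Reverse-coded (reverse-coded value = 5 − response):
  item 1: 4
  item 2: 1
  item 4: 1
  item 5: 2
  item 7: 5 − 1 = 4
Sum = 4 + 1 + 1 + 2 + 4 = 12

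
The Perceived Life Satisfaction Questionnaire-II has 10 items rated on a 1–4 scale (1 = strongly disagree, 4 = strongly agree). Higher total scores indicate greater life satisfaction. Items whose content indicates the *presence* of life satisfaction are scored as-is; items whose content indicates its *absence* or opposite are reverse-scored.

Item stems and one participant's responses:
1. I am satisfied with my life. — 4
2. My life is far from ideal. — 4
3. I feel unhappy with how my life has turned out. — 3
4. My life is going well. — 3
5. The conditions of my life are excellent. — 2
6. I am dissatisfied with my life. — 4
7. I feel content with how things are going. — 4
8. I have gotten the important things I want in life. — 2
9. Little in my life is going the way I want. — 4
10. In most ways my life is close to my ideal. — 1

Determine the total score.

Items 2, 3, 6, 9 describe the absence/opposite of life satisfaction → reverse-score.
on a 1–4 scale, reversed = 5 − raw.
  item 1: 4
  item 2: 5 − 4 = 1
  item 3: 5 − 3 = 2
  item 4: 3
  item 5: 2
  item 6: 5 − 4 = 1
  item 7: 4
  item 8: 2
  item 9: 5 − 4 = 1
  item 10: 1
Total = 4 + 1 + 2 + 3 + 2 + 1 + 4 + 2 + 1 + 1 = 21

21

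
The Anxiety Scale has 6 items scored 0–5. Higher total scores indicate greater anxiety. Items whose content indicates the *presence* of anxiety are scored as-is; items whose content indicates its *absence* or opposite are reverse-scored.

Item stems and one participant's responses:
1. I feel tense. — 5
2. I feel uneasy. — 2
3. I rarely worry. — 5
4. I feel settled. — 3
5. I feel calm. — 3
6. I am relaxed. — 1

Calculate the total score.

15

Items 3, 4, 5, 6 describe the absence/opposite of anxiety → reverse-score.
reversed = (0+5) − raw = 5 − raw.
  item 1: 5
  item 2: 2
  item 3: 5 − 5 = 0
  item 4: 5 − 3 = 2
  item 5: 5 − 3 = 2
  item 6: 5 − 1 = 4
Total = 5 + 2 + 0 + 2 + 2 + 4 = 15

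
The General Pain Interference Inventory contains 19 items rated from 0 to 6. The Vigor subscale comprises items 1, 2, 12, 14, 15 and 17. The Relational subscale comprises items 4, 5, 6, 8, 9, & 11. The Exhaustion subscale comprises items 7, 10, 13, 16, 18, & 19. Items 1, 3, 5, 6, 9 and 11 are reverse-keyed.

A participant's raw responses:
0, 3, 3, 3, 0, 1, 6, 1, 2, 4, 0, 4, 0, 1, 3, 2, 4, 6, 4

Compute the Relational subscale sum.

25

Relational items: 4, 5, 6, 8, 9, 11.
Of these, items 5, 6, 9 and 11 are reverse-keyed; reverse-coded value = 6 − response.
  item 4: 3
  item 5: 6 − 0 = 6
  item 6: 6 − 1 = 5
  item 8: 1
  item 9: 6 − 2 = 4
  item 11: 6 − 0 = 6
Sum = 3 + 6 + 5 + 1 + 4 + 6 = 25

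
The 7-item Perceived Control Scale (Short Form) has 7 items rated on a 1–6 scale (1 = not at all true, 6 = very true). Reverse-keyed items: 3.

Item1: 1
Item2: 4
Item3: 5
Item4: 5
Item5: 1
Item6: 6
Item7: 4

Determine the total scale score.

Reverse-coded items (reversed = (1+6) − raw = 7 − raw):
  item 3: 7 − 5 = 2
Scored items: 1, 4, 2, 5, 1, 6, 4
Total = 1 + 4 + 2 + 5 + 1 + 6 + 4 = 23

23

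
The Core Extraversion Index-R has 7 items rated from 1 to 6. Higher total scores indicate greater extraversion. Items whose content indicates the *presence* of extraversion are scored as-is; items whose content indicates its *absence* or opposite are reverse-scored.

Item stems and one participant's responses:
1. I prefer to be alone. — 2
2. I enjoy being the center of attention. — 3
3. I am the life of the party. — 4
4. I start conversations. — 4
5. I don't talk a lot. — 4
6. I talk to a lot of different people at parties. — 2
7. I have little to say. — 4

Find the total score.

Items 1, 5, 7 describe the absence/opposite of extraversion → reverse-score.
on a 1–6 scale, reversed = 7 − raw.
  item 1: 7 − 2 = 5
  item 2: 3
  item 3: 4
  item 4: 4
  item 5: 7 − 4 = 3
  item 6: 2
  item 7: 7 − 4 = 3
Total = 5 + 3 + 4 + 4 + 3 + 2 + 3 = 24

24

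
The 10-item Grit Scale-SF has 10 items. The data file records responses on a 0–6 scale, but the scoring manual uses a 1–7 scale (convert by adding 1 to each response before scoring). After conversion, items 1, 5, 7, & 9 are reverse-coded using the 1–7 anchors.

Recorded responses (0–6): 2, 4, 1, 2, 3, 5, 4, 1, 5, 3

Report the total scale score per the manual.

Convert to 1–7: 3, 5, 2, 3, 4, 6, 5, 2, 6, 4
Reverse-coded (reverse-coded value = 8 − response):
  item 1: 8 − 3 = 5
  item 5: 8 − 4 = 4
  item 7: 8 − 5 = 3
  item 9: 8 − 6 = 2
Scored: 5, 5, 2, 3, 4, 6, 3, 2, 2, 4
Total = 36

36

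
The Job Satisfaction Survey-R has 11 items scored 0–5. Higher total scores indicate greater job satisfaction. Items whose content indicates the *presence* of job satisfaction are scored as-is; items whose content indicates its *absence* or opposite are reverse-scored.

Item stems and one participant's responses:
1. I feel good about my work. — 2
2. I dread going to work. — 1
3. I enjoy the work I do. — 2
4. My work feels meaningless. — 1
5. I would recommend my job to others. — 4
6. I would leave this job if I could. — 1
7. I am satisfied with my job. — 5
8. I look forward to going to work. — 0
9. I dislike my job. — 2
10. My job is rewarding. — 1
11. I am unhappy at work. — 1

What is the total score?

33

Items 2, 4, 6, 9, 11 describe the absence/opposite of job satisfaction → reverse-score.
reverse-coded value = 5 − response.
  item 1: 2
  item 2: 5 − 1 = 4
  item 3: 2
  item 4: 5 − 1 = 4
  item 5: 4
  item 6: 5 − 1 = 4
  item 7: 5
  item 8: 0
  item 9: 5 − 2 = 3
  item 10: 1
  item 11: 5 − 1 = 4
Total = 2 + 4 + 2 + 4 + 4 + 4 + 5 + 0 + 3 + 1 + 4 = 33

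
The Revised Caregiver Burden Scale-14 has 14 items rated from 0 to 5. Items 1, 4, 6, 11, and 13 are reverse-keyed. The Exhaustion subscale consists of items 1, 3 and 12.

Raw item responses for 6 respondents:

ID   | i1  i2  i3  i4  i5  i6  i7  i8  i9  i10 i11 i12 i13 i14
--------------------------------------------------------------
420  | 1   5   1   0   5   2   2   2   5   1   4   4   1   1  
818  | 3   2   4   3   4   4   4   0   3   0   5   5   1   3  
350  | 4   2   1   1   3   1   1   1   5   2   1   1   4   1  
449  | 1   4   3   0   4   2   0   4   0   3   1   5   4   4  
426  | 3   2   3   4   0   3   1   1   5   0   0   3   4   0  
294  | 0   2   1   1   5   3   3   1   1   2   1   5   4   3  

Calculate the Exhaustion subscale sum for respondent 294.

11

Respondent 294 raw: 0, 2, 1, 1, 5, 3, 3, 1, 1, 2, 1, 5, 4, 3.
Exhaustion items: 1, 3, 12.
Reverse-coded (on a 0–5 scale, reversed = 5 − raw):
  item 1: 5 − 0 = 5
  item 3: 1
  item 12: 5
Sum = 5 + 1 + 5 = 11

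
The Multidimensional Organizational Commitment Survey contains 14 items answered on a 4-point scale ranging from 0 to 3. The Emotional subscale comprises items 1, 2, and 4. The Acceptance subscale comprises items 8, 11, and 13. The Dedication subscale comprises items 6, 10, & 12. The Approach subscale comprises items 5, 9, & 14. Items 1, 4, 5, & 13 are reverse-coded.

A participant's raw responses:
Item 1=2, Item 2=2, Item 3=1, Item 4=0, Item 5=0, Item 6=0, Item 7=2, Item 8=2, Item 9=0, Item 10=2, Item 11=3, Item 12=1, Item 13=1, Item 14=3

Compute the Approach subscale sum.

6

Approach items: 5, 9, 14.
Of these, item 5 is reverse-coded; reverse-coded value = 3 − response.
  item 5: 3 − 0 = 3
  item 9: 0
  item 14: 3
Sum = 3 + 0 + 3 = 6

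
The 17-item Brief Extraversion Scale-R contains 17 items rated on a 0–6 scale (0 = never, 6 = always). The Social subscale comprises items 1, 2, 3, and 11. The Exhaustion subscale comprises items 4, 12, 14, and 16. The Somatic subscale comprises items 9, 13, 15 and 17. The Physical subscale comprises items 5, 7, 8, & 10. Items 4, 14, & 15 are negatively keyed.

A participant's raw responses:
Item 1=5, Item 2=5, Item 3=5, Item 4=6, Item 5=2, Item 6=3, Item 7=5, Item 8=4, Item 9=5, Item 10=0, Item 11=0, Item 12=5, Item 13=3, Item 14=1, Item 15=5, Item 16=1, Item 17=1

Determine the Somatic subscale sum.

Somatic items: 9, 13, 15, 17.
Of these, item 15 is negatively keyed; reversed = (0+6) − raw = 6 − raw.
  item 9: 5
  item 13: 3
  item 15: 6 − 5 = 1
  item 17: 1
Sum = 5 + 3 + 1 + 1 = 10

10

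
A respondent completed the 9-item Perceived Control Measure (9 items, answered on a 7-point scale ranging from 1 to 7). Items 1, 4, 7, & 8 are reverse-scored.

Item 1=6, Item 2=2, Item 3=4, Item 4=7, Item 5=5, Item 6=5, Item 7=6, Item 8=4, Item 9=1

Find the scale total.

26

Reverse-scored items use 8 − raw:
  item 1: 8 − 6 = 2
  item 4: 8 − 7 = 1
  item 7: 8 − 6 = 2
  item 8: 8 − 4 = 4
Scored responses: 2, 2, 4, 1, 5, 5, 2, 4, 1
Total = 2 + 2 + 4 + 1 + 5 + 5 + 2 + 4 + 1 = 26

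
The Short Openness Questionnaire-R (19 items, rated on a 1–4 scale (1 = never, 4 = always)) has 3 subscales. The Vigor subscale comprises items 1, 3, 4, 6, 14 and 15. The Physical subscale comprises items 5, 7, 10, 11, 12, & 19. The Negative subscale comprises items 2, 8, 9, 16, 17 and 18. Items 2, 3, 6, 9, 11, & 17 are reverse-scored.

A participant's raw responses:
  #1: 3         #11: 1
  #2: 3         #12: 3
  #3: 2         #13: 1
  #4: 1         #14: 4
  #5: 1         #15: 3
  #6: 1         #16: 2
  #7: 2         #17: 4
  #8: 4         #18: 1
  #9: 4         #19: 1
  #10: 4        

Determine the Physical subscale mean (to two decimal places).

2.50

Physical items: 5, 7, 10, 11, 12, 19.
Of these, item 11 is reverse-scored; reverse-coded value = 5 − response.
  item 5: 1
  item 7: 2
  item 10: 4
  item 11: 5 − 1 = 4
  item 12: 3
  item 19: 1
Sum = 1 + 2 + 4 + 4 + 3 + 1 = 15
Mean = 15 / 6 = 2.50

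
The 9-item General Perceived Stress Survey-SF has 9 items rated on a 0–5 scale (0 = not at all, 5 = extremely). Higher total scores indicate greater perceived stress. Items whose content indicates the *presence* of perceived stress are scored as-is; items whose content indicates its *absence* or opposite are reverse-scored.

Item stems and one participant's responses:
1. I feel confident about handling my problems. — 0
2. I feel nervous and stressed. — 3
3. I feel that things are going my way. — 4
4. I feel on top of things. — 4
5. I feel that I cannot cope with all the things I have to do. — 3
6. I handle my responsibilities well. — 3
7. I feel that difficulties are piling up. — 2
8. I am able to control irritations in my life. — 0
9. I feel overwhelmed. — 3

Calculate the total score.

25

Items 1, 3, 4, 6, 8 describe the absence/opposite of perceived stress → reverse-score.
reverse-coded value = 5 − response.
  item 1: 5 − 0 = 5
  item 2: 3
  item 3: 5 − 4 = 1
  item 4: 5 − 4 = 1
  item 5: 3
  item 6: 5 − 3 = 2
  item 7: 2
  item 8: 5 − 0 = 5
  item 9: 3
Total = 5 + 3 + 1 + 1 + 3 + 2 + 2 + 5 + 3 = 25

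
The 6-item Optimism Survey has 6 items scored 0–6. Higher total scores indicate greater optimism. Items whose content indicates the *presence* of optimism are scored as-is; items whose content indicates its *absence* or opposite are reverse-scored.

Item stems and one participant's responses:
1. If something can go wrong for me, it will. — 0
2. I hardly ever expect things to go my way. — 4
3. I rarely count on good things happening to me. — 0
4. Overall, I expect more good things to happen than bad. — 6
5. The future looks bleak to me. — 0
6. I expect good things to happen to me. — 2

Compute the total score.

28

Items 1, 2, 3, 5 describe the absence/opposite of optimism → reverse-score.
reverse-coded value = 6 − response.
  item 1: 6 − 0 = 6
  item 2: 6 − 4 = 2
  item 3: 6 − 0 = 6
  item 4: 6
  item 5: 6 − 0 = 6
  item 6: 2
Total = 6 + 2 + 6 + 6 + 6 + 2 = 28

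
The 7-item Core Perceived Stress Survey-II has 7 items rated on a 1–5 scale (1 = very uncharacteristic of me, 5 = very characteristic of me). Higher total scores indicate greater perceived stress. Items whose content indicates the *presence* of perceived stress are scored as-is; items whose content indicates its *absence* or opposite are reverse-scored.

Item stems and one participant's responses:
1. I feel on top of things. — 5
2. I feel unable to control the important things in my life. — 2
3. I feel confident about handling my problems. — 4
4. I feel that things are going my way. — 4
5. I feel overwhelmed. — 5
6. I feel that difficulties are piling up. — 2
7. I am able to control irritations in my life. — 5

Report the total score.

15

Items 1, 3, 4, 7 describe the absence/opposite of perceived stress → reverse-score.
reversed = (1+5) − raw = 6 − raw.
  item 1: 6 − 5 = 1
  item 2: 2
  item 3: 6 − 4 = 2
  item 4: 6 − 4 = 2
  item 5: 5
  item 6: 2
  item 7: 6 − 5 = 1
Total = 1 + 2 + 2 + 2 + 5 + 2 + 1 = 15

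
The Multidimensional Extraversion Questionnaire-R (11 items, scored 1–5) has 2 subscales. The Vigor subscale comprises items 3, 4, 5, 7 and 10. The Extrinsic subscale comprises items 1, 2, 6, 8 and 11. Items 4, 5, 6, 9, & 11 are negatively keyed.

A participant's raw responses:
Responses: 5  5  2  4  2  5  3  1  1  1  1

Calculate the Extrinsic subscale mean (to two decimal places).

Extrinsic items: 1, 2, 6, 8, 11.
Of these, items 6 and 11 are negatively keyed; on a 1–5 scale, reversed = 6 − raw.
  item 1: 5
  item 2: 5
  item 6: 6 − 5 = 1
  item 8: 1
  item 11: 6 − 1 = 5
Sum = 5 + 5 + 1 + 1 + 5 = 17
Mean = 17 / 5 = 3.40

3.40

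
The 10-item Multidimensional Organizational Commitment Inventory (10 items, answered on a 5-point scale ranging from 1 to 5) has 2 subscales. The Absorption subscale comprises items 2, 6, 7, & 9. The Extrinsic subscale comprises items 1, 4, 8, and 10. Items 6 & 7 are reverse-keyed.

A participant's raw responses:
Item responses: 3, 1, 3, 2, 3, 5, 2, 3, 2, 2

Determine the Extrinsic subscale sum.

Extrinsic items: 1, 4, 8, 10.
  item 1: 3
  item 4: 2
  item 8: 3
  item 10: 2
Sum = 3 + 2 + 3 + 2 = 10

10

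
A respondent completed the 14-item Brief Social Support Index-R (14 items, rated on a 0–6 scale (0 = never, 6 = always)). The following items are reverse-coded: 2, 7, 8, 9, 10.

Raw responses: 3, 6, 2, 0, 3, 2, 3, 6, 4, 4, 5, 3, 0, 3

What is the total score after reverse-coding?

28

Reverse-coded items use 6 − raw:
  item 2: 6 − 6 = 0
  item 7: 6 − 3 = 3
  item 8: 6 − 6 = 0
  item 9: 6 − 4 = 2
  item 10: 6 − 4 = 2
Scored items: 3, 0, 2, 0, 3, 2, 3, 0, 2, 2, 5, 3, 0, 3
Total = 3 + 0 + 2 + 0 + 3 + 2 + 3 + 0 + 2 + 2 + 5 + 3 + 0 + 3 = 28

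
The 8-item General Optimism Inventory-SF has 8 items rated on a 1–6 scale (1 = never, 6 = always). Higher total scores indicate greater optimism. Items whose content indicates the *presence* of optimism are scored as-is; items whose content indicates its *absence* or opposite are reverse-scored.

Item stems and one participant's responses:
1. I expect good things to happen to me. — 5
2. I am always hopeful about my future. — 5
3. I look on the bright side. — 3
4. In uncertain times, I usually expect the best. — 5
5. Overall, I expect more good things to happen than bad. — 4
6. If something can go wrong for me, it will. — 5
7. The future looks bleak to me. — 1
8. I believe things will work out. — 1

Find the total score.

Items 6, 7 describe the absence/opposite of optimism → reverse-score.
reversed = (1+6) − raw = 7 − raw.
  item 1: 5
  item 2: 5
  item 3: 3
  item 4: 5
  item 5: 4
  item 6: 7 − 5 = 2
  item 7: 7 − 1 = 6
  item 8: 1
Total = 5 + 5 + 3 + 5 + 4 + 2 + 6 + 1 = 31

31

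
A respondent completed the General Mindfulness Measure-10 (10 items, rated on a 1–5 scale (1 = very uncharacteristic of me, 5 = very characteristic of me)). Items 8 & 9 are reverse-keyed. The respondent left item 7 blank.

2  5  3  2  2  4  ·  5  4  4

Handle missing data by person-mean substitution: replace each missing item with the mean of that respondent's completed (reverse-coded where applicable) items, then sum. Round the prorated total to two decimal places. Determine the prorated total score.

27.78

Reverse-coded (on a 1–5 scale, reversed = 6 − raw):
  item 8: 6 − 5 = 1
  item 9: 6 − 4 = 2
Completed scored items (9 of 10): 2, 5, 3, 2, 2, 4, 1, 2, 4; sum = 25.
Person mean = 25 / 9 ≈ 2.7778
Prorated total = (25 / 9) × 10 = 27.78 (to 2 dp)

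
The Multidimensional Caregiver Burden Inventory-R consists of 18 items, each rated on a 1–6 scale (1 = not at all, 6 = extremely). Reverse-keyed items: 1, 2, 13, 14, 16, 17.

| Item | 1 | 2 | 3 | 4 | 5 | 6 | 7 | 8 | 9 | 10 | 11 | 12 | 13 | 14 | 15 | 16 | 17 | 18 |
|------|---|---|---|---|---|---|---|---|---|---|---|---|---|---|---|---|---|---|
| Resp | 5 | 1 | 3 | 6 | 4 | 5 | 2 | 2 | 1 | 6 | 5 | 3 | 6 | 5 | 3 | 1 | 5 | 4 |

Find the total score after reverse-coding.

63

Reversing items 1, 2, 13, 14, 16 and 17 with 7 − raw:
Total = (7−5) + (7−1) + 3 + 6 + 4 + 5 + 2 + 2 + 1 + 6 + 5 + 3 + (7−6) + (7−5) + 3 + (7−1) + (7−5) + 4
      = 2 + 6 + 3 + 6 + 4 + 5 + 2 + 2 + 1 + 6 + 5 + 3 + 1 + 2 + 3 + 6 + 2 + 4 = 63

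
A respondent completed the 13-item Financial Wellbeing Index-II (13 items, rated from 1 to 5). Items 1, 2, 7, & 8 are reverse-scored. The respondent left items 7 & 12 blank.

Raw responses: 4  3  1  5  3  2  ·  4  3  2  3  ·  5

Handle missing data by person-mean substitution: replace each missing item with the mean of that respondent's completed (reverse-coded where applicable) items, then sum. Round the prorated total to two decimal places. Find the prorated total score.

Reverse-coded (on a 1–5 scale, reversed = 6 − raw):
  item 1: 6 − 4 = 2
  item 2: 6 − 3 = 3
  item 8: 6 − 4 = 2
Completed scored items (11 of 13): 2, 3, 1, 5, 3, 2, 2, 3, 2, 3, 5; sum = 31.
Person mean = 31 / 11 ≈ 2.8182
Prorated total = (31 / 11) × 13 = 36.64 (to 2 dp)

36.64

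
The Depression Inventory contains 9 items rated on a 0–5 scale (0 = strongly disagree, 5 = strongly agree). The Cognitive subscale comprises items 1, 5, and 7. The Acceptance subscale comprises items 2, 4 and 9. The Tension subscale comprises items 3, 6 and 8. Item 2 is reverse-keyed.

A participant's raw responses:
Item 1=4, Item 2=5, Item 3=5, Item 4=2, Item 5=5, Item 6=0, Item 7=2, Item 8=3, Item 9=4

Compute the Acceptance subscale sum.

Acceptance items: 2, 4, 9.
Of these, item 2 is reverse-keyed; reversed = (0+5) − raw = 5 − raw.
  item 2: 5 − 5 = 0
  item 4: 2
  item 9: 4
Sum = 0 + 2 + 4 = 6

6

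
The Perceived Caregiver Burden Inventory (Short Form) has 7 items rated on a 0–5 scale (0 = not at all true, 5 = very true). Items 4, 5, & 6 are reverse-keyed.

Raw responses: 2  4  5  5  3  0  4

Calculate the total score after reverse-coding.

22

Apply reverse scoring (reverse-coded value = 5 − response):
  item 4: 5 − 5 = 0
  item 5: 5 − 3 = 2
  item 6: 5 − 0 = 5
After reverse-coding: 2, 4, 5, 0, 2, 5, 4
Total = 2 + 4 + 5 + 0 + 2 + 5 + 4 = 22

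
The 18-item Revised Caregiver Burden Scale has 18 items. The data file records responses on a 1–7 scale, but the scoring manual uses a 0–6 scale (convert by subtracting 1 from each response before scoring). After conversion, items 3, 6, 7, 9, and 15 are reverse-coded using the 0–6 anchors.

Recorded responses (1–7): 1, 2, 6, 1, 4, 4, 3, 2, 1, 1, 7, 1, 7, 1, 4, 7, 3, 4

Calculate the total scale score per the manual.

Convert to 0–6: 0, 1, 5, 0, 3, 3, 2, 1, 0, 0, 6, 0, 6, 0, 3, 6, 2, 3
Reverse-coded (on a 0–6 scale, reversed = 6 − raw):
  item 3: 6 − 5 = 1
  item 6: 6 − 3 = 3
  item 7: 6 − 2 = 4
  item 9: 6 − 0 = 6
  item 15: 6 − 3 = 3
Scored: 0, 1, 1, 0, 3, 3, 4, 1, 6, 0, 6, 0, 6, 0, 3, 6, 2, 3
Total = 45

45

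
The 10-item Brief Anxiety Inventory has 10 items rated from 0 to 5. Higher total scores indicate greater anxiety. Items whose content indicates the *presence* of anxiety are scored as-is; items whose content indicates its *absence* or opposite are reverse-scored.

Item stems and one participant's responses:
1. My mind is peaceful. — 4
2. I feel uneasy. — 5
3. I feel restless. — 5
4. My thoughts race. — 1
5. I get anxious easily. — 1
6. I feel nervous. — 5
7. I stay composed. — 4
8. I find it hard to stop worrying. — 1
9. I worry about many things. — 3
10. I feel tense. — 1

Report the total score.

Items 1, 7 describe the absence/opposite of anxiety → reverse-score.
on a 0–5 scale, reversed = 5 − raw.
  item 1: 5 − 4 = 1
  item 2: 5
  item 3: 5
  item 4: 1
  item 5: 1
  item 6: 5
  item 7: 5 − 4 = 1
  item 8: 1
  item 9: 3
  item 10: 1
Total = 1 + 5 + 5 + 1 + 1 + 5 + 1 + 1 + 3 + 1 = 24

24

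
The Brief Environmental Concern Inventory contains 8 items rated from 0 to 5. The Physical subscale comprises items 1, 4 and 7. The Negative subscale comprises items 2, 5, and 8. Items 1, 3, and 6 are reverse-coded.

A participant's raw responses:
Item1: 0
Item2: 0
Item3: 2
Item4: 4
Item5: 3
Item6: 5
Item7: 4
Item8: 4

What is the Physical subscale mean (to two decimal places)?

4.33

Physical items: 1, 4, 7.
Of these, item 1 is reverse-coded; reverse-coded value = 5 − response.
  item 1: 5 − 0 = 5
  item 4: 4
  item 7: 4
Sum = 5 + 4 + 4 = 13
Mean = 13 / 3 = 4.33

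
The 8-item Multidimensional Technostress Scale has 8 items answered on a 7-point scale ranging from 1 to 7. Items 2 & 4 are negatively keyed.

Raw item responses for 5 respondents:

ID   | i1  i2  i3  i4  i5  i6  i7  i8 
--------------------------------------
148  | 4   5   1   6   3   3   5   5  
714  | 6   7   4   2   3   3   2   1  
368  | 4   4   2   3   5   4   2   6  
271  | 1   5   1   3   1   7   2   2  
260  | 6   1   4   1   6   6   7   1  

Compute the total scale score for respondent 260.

Respondent 260 raw: 6, 1, 4, 1, 6, 6, 7, 1.
Reverse-coded (on a 1–7 scale, reversed = 8 − raw):
  item 1: 6
  item 2: 8 − 1 = 7
  item 3: 4
  item 4: 8 − 1 = 7
  item 5: 6
  item 6: 6
  item 7: 7
  item 8: 1
Sum = 6 + 7 + 4 + 7 + 6 + 6 + 7 + 1 = 44

44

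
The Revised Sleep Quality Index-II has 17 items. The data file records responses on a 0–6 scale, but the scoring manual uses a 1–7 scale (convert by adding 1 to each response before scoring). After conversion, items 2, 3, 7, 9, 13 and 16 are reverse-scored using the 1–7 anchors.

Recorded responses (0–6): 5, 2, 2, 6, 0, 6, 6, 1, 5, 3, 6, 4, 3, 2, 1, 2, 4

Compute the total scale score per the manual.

Convert to 1–7: 6, 3, 3, 7, 1, 7, 7, 2, 6, 4, 7, 5, 4, 3, 2, 3, 5
Reverse-coded (reverse-coded value = 8 − response):
  item 2: 8 − 3 = 5
  item 3: 8 − 3 = 5
  item 7: 8 − 7 = 1
  item 9: 8 − 6 = 2
  item 13: 8 − 4 = 4
  item 16: 8 − 3 = 5
Scored: 6, 5, 5, 7, 1, 7, 1, 2, 2, 4, 7, 5, 4, 3, 2, 5, 5
Total = 71

71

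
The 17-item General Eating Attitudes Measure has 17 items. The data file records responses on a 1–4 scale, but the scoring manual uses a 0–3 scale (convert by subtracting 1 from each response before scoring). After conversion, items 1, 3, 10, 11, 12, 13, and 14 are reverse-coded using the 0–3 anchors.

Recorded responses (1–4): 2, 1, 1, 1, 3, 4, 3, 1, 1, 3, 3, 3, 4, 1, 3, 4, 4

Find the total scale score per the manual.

26

Convert to 0–3: 1, 0, 0, 0, 2, 3, 2, 0, 0, 2, 2, 2, 3, 0, 2, 3, 3
Reverse-coded (reverse-coded value = 3 − response):
  item 1: 3 − 1 = 2
  item 3: 3 − 0 = 3
  item 10: 3 − 2 = 1
  item 11: 3 − 2 = 1
  item 12: 3 − 2 = 1
  item 13: 3 − 3 = 0
  item 14: 3 − 0 = 3
Scored: 2, 0, 3, 0, 2, 3, 2, 0, 0, 1, 1, 1, 0, 3, 2, 3, 3
Total = 26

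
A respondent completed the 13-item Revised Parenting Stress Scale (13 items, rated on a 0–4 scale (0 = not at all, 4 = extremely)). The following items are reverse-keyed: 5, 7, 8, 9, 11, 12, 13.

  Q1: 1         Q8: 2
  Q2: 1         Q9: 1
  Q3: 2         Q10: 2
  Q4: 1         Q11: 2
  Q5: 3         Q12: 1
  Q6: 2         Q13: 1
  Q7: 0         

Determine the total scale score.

27

Apply reverse scoring (reverse-coded value = 4 − response):
  item 5: 4 − 3 = 1
  item 7: 4 − 0 = 4
  item 8: 4 − 2 = 2
  item 9: 4 − 1 = 3
  item 11: 4 − 2 = 2
  item 12: 4 − 1 = 3
  item 13: 4 − 1 = 3
After reverse-coding: 1, 1, 2, 1, 1, 2, 4, 2, 3, 2, 2, 3, 3
Total = 1 + 1 + 2 + 1 + 1 + 2 + 4 + 2 + 3 + 2 + 2 + 3 + 3 = 27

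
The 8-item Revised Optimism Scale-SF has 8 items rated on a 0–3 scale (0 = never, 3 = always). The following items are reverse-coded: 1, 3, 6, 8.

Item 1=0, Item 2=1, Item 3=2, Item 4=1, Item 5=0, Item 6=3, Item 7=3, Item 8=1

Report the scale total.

11

Reversing items 1, 3, 6 and 8 with 3 − raw:
Total = (3−0) + 1 + (3−2) + 1 + 0 + (3−3) + 3 + (3−1)
      = 3 + 1 + 1 + 1 + 0 + 0 + 3 + 2 = 11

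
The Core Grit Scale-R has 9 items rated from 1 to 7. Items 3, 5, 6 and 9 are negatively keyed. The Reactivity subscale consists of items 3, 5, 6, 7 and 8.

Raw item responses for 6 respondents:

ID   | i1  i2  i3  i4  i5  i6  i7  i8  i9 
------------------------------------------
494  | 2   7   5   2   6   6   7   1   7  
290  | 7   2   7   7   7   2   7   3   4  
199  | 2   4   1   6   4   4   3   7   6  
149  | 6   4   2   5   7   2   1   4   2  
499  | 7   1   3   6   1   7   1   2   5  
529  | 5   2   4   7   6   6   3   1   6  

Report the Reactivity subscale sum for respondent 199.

25

Respondent 199 raw: 2, 4, 1, 6, 4, 4, 3, 7, 6.
Reactivity items: 3, 5, 6, 7, 8.
Reverse-coded (on a 1–7 scale, reversed = 8 − raw):
  item 3: 8 − 1 = 7
  item 5: 8 − 4 = 4
  item 6: 8 − 4 = 4
  item 7: 3
  item 8: 7
Sum = 7 + 4 + 4 + 3 + 7 = 25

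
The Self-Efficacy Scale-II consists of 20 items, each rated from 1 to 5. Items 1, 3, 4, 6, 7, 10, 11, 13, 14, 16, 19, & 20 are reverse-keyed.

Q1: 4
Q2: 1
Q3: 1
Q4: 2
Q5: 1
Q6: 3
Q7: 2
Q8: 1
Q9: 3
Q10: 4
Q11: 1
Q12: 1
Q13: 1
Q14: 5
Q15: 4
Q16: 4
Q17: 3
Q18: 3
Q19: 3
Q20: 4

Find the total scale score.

55

Reversing items 1, 3, 4, 6, 7, 10, 11, 13, 14, 16, 19 and 20 with 6 − raw:
Total = (6−4) + 1 + (6−1) + (6−2) + 1 + (6−3) + (6−2) + 1 + 3 + (6−4) + (6−1) + 1 + (6−1) + (6−5) + 4 + (6−4) + 3 + 3 + (6−3) + (6−4)
      = 2 + 1 + 5 + 4 + 1 + 3 + 4 + 1 + 3 + 2 + 5 + 1 + 5 + 1 + 4 + 2 + 3 + 3 + 3 + 2 = 55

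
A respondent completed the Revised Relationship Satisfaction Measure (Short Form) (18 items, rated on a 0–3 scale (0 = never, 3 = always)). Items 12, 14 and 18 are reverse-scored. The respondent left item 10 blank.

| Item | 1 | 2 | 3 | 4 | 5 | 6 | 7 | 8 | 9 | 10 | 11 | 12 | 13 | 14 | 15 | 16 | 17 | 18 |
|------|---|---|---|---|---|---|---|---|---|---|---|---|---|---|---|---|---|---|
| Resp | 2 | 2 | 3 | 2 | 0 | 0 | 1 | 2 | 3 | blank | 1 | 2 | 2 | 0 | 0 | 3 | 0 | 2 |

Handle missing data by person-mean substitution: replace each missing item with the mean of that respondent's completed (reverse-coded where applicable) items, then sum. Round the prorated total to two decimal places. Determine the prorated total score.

27.53

Reverse-coded (reverse-coded value = 3 − response):
  item 12: 3 − 2 = 1
  item 14: 3 − 0 = 3
  item 18: 3 − 2 = 1
Completed scored items (17 of 18): 2, 2, 3, 2, 0, 0, 1, 2, 3, 1, 1, 2, 3, 0, 3, 0, 1; sum = 26.
Person mean = 26 / 17 ≈ 1.5294
Prorated total = (26 / 17) × 18 = 27.53 (to 2 dp)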